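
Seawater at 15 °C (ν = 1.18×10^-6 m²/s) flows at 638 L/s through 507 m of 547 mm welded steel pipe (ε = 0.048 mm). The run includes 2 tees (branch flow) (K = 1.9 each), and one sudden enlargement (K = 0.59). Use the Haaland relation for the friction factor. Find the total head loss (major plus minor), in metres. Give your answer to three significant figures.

V = 4Q/(πD²) = 2.715 m/s; V²/2g = 0.3757 m
Re = 1.26×10^6, ε/D = 8.78×10^-5 → f = 0.01290 (Haaland)
Major: h_f = f(L/D)·V²/2g = 0.01290·926.9·0.3757 = 4.491 m
Minor: ΣK = 4.39; h_m = ΣK·V²/2g = 1.649 m
Total H_L = 4.491 + 1.649 = 6.141 m

H_L ≈ 6.14 m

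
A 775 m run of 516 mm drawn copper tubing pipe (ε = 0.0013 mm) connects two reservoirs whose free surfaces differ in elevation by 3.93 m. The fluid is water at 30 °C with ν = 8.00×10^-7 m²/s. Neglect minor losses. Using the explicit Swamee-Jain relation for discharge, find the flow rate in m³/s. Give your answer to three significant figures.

Swamee-Jain (Type II): Q = -0.965·√(gD⁵h_f/L)·ln[ε/(3.7D) + √(3.17ν²L/(gD³h_f))]
√(gD⁵h_f/L) = √(9.81·0.516⁵·3.93/775) = 0.04266
ε/(3.7D) = 6.81×10^-7; √(3.17ν²L/(gD³h_f)) = 1.72×10^-5
Q = -0.965·0.04266·ln(1.791×10^-5) = 0.4499 m³/s
Check: V = 2.15 m/s, Re = 1.39×10^6, f = 0.01107, h_f = 3.92 m ≈ 3.93 m ✓

Q ≈ 0.450 m³/s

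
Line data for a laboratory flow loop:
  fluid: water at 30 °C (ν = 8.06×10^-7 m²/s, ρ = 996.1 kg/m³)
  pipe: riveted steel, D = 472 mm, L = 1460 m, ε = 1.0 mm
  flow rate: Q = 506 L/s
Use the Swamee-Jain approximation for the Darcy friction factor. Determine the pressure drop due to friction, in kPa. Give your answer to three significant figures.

Δp ≈ 308 kPa

V = 4Q/(πD²) = 4·0.506/(π·0.472²) = 2.892 m/s
Re = VD/ν = 2.892·0.472/8.06×10^-7 = 1.69×10^6 → turbulent
ε/D = 1.0/472 = 0.00212
Swamee-Jain: f = 0.02394
h_f = f(L/D)V²/(2g) = 0.02394·(1460/0.472)·2.892²/(2·9.81) = 31.56 m
Δp = ρg·h_f = 996.1·9.81·31.56 = 308.4 kPa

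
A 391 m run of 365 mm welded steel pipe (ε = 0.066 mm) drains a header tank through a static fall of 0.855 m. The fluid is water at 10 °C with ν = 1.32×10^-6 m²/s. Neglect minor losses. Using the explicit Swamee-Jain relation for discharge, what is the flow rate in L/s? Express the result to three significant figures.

Q ≈ 103 L/s

Swamee-Jain (Type II): Q = -0.965·√(gD⁵h_f/L)·ln[ε/(3.7D) + √(3.17ν²L/(gD³h_f))]
√(gD⁵h_f/L) = √(9.81·0.365⁵·0.855/391) = 0.01179
ε/(3.7D) = 4.89×10^-5; √(3.17ν²L/(gD³h_f)) = 7.28×10^-5
Q = -0.965·0.01179·ln(1.216×10^-4) = 0.1025 m³/s
Check: V = 0.980 m/s, Re = 2.71×10^5, f = 0.01635, h_f = 0.857 m ≈ 0.855 m ✓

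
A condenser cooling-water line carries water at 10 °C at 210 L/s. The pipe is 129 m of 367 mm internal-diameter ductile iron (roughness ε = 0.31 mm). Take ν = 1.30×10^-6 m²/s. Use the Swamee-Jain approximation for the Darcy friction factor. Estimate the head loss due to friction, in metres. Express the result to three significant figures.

V = 4Q/(πD²) = 4·0.210/(π·0.367²) = 1.985 m/s
Re = VD/ν = 1.985·0.367/1.30×10^-6 = 5.60×10^5 → turbulent
ε/D = 0.31/367 = 8.45×10^-4
Swamee-Jain: f = 0.01957
h_f = f(L/D)V²/(2g) = 0.01957·(129/0.367)·1.985²/(2·9.81) = 1.382 m

h_f ≈ 1.38 m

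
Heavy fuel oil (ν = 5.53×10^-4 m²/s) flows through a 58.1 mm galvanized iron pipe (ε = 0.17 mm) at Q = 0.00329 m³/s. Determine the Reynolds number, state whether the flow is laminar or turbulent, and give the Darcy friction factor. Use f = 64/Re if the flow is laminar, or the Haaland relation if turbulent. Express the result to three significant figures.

V = 4Q/(πD²) = 1.241 m/s
Re = VD/ν = 1.241·0.0581/5.53×10^-4 = 130
Re < 2300 → laminar → f = 64/Re = 0.4909

Re ≈ 130; laminar; f = 64/Re ≈ 0.491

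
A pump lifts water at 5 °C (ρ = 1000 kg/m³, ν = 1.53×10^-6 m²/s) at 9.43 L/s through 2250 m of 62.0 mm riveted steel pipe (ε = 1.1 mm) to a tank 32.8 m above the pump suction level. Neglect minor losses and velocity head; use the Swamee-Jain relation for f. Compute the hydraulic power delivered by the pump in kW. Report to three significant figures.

V = 4Q/(πD²) = 3.123 m/s; Re = 1.27×10^5; ε/D = 0.0177; f = 0.04701
h_f = f(L/D)V²/2g = 848.3 m
Total head H = z + h_f = 32.8 + 848.3 = 881.1 m
P_hyd = ρgQH = 1000·9.81·0.00943·881.1 = 81.51 kW

P_hyd ≈ 81.5 kW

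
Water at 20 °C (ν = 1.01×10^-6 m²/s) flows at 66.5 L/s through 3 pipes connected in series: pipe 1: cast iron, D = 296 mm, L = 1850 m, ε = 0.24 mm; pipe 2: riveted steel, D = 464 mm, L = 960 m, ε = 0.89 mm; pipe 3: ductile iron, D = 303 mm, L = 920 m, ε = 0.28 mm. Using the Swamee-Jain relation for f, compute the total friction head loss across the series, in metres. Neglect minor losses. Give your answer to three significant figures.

Pipe 1: V = 0.9664 m/s, Re = 2.83×10^5, ε/D = 8.11×10^-4, f = 0.01998, h_1 = f(L/D)V²/2g = 5.944 m
Pipe 2: V = 0.3933 m/s, Re = 1.81×10^5, ε/D = 0.00192, f = 0.02435, h_2 = f(L/D)V²/2g = 0.3972 m
Pipe 3: V = 0.9222 m/s, Re = 2.77×10^5, ε/D = 9.24×10^-4, f = 0.02051, h_3 = f(L/D)V²/2g = 2.699 m
Series → Q common, losses add: H = Σh = 9.041 m

H ≈ 9.04 m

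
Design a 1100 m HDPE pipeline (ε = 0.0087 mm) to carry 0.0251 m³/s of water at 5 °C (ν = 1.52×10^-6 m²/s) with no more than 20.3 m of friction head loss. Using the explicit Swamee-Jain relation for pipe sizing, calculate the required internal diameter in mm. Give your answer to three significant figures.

D ≈ 138 mm

Swamee-Jain (Type III): D = 0.66·[ε^1.25·(LQ²/(gh_f))^4.75 + ν·Q^9.4·(L/(gh_f))^5.2]^0.04
LQ²/(gh_f) = 0.003480; L/(gh_f) = 5.524
Term 1 = ε^1.25·(…)^4.75 = 9.93×10^-19; Term 2 = ν·Q^9.4·(…)^5.2 = 9.96×10^-18
D = 0.66·(9.93×10^-19 + 9.96×10^-18)^0.04 = 0.1384 m = 138 mm
Check: V = 1.67 m/s, Re = 1.52×10^5, f = 0.01687, h_f = 19.0 m ≈ 20.3 m ✓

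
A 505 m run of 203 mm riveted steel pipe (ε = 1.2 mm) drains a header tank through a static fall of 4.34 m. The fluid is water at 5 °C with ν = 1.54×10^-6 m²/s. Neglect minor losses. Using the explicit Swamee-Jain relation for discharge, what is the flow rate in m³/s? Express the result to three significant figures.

Q ≈ 0.0332 m³/s

Swamee-Jain (Type II): Q = -0.965·√(gD⁵h_f/L)·ln[ε/(3.7D) + √(3.17ν²L/(gD³h_f))]
√(gD⁵h_f/L) = √(9.81·0.203⁵·4.34/505) = 0.005391
ε/(3.7D) = 0.00160; √(3.17ν²L/(gD³h_f)) = 1.03×10^-4
Q = -0.965·0.005391·ln(0.001701) = 0.03317 m³/s
Check: V = 1.02 m/s, Re = 1.35×10^5, f = 0.03281, h_f = 4.37 m ≈ 4.34 m ✓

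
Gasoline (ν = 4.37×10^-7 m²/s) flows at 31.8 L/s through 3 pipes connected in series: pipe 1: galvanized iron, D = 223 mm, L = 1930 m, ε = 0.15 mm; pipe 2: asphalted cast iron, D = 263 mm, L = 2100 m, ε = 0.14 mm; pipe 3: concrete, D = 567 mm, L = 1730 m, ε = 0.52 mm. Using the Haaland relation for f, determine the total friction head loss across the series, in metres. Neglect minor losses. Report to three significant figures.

H ≈ 8.05 m

Pipe 1: V = 0.8142 m/s, Re = 4.15×10^5, ε/D = 6.73×10^-4, f = 0.01872, h_1 = f(L/D)V²/2g = 5.475 m
Pipe 2: V = 0.5854 m/s, Re = 3.52×10^5, ε/D = 5.32×10^-4, f = 0.01809, h_2 = f(L/D)V²/2g = 2.522 m
Pipe 3: V = 0.1259 m/s, Re = 1.63×10^5, ε/D = 9.17×10^-4, f = 0.02084, h_3 = f(L/D)V²/2g = 0.05140 m
Series → Q common, losses add: H = Σh = 8.049 m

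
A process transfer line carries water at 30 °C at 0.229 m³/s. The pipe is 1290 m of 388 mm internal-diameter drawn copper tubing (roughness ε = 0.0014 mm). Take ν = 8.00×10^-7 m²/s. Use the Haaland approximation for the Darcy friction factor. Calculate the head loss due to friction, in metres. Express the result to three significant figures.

V = 4Q/(πD²) = 4·0.229/(π·0.388²) = 1.937 m/s
Re = VD/ν = 1.937·0.388/8.00×10^-7 = 9.39×10^5 → turbulent
ε/D = 0.0014/388 = 3.61×10^-6
Haaland: f = 0.01177
h_f = f(L/D)V²/(2g) = 0.01177·(1290/0.388)·1.937²/(2·9.81) = 7.479 m

h_f ≈ 7.48 m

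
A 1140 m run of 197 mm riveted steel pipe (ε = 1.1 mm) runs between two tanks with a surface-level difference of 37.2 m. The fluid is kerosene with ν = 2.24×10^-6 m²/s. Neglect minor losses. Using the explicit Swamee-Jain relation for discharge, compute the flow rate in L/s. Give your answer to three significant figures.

Q ≈ 60.6 L/s

Swamee-Jain (Type II): Q = -0.965·√(gD⁵h_f/L)·ln[ε/(3.7D) + √(3.17ν²L/(gD³h_f))]
√(gD⁵h_f/L) = √(9.81·0.197⁵·37.2/1140) = 0.009746
ε/(3.7D) = 0.00151; √(3.17ν²L/(gD³h_f)) = 8.06×10^-5
Q = -0.965·0.009746·ln(0.001590) = 0.06061 m³/s
Check: V = 1.99 m/s, Re = 1.75×10^5, f = 0.03210, h_f = 37.4 m ≈ 37.2 m ✓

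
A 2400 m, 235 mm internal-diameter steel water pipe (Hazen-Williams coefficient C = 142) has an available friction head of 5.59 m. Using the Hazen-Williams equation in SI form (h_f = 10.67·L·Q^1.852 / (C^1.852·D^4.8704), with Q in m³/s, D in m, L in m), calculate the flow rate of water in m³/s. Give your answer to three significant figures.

Q ≈ 0.0332 m³/s

Rearranging: Q = [h_f·C^1.852·D^4.8704 / (10.67·L)]^(1/1.852)
Q = [5.59·142^1.852·0.235^4.8704 / (10.67·2400)]^0.540 = 0.03323 m³/s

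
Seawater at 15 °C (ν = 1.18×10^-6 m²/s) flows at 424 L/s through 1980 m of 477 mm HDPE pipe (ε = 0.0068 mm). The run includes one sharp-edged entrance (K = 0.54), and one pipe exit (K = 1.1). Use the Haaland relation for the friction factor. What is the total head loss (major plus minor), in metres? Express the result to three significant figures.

V = 4Q/(πD²) = 2.373 m/s; V²/2g = 0.2869 m
Re = 9.59×10^5, ε/D = 1.43×10^-5 → f = 0.01192 (Haaland)
Major: h_f = f(L/D)·V²/2g = 0.01192·4151·0.2869 = 14.20 m
Minor: ΣK = 1.64; h_m = ΣK·V²/2g = 0.4706 m
Total H_L = 14.20 + 0.4706 = 14.67 m

H_L ≈ 14.7 m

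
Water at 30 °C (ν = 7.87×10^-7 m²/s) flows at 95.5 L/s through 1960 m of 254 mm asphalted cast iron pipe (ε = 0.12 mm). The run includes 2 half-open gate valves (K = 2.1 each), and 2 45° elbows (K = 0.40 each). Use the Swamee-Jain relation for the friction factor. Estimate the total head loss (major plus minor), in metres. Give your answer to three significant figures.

V = 4Q/(πD²) = 1.885 m/s; V²/2g = 0.1810 m
Re = 6.08×10^5, ε/D = 4.72×10^-4 → f = 0.01744 (Swamee-Jain)
Major: h_f = f(L/D)·V²/2g = 0.01744·7717·0.1810 = 24.36 m
Minor: ΣK = 5.00; h_m = ΣK·V²/2g = 0.9052 m
Total H_L = 24.36 + 0.9052 = 25.26 m

H_L ≈ 25.3 m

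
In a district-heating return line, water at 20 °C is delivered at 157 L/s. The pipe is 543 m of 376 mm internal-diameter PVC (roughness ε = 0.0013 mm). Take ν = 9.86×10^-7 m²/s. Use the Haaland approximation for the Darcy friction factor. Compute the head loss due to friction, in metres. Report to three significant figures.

V = 4Q/(πD²) = 4·0.157/(π·0.376²) = 1.414 m/s
Re = VD/ν = 1.414·0.376/9.86×10^-7 = 5.39×10^5 → turbulent
ε/D = 0.0013/376 = 3.46×10^-6
Haaland: f = 0.01293
h_f = f(L/D)V²/(2g) = 0.01293·(543/0.376)·1.414²/(2·9.81) = 1.902 m

h_f ≈ 1.90 m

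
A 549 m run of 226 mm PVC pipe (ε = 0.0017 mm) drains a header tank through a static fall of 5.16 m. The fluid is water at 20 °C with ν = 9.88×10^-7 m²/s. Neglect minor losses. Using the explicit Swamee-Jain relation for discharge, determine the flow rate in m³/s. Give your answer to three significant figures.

Swamee-Jain (Type II): Q = -0.965·√(gD⁵h_f/L)·ln[ε/(3.7D) + √(3.17ν²L/(gD³h_f))]
√(gD⁵h_f/L) = √(9.81·0.226⁵·5.16/549) = 0.007373
ε/(3.7D) = 2.03×10^-6; √(3.17ν²L/(gD³h_f)) = 5.39×10^-5
Q = -0.965·0.007373·ln(5.595×10^-5) = 0.06966 m³/s
Check: V = 1.74 m/s, Re = 3.97×10^5, f = 0.01375, h_f = 5.13 m ≈ 5.16 m ✓

Q ≈ 0.0697 m³/s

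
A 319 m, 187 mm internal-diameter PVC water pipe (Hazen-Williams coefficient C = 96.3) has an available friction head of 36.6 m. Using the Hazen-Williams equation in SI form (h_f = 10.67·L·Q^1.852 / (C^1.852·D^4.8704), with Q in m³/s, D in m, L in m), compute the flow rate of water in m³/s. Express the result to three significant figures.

Rearranging: Q = [h_f·C^1.852·D^4.8704 / (10.67·L)]^(1/1.852)
Q = [36.6·96.3^1.852·0.187^4.8704 / (10.67·319)]^0.540 = 0.1013 m³/s

Q ≈ 0.101 m³/s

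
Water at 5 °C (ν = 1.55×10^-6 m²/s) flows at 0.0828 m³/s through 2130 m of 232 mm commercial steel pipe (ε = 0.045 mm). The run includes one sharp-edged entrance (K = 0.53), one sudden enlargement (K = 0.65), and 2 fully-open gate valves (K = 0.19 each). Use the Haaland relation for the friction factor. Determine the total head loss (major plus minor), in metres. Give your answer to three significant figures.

V = 4Q/(πD²) = 1.959 m/s; V²/2g = 0.1955 m
Re = 2.93×10^5, ε/D = 1.94×10^-4 → f = 0.01606 (Haaland)
Major: h_f = f(L/D)·V²/2g = 0.01606·9181·0.1955 = 28.82 m
Minor: ΣK = 1.56; h_m = ΣK·V²/2g = 0.3050 m
Total H_L = 28.82 + 0.3050 = 29.13 m

H_L ≈ 29.1 m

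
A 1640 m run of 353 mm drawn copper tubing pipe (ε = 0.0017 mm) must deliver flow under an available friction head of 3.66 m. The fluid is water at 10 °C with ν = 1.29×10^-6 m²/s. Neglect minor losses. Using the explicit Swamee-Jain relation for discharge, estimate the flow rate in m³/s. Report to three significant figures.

Swamee-Jain (Type II): Q = -0.965·√(gD⁵h_f/L)·ln[ε/(3.7D) + √(3.17ν²L/(gD³h_f))]
√(gD⁵h_f/L) = √(9.81·0.353⁵·3.66/1640) = 0.01095
ε/(3.7D) = 1.30×10^-6; √(3.17ν²L/(gD³h_f)) = 7.40×10^-5
Q = -0.965·0.01095·ln(7.531×10^-5) = 0.1004 m³/s
Check: V = 1.03 m/s, Re = 2.81×10^5, f = 0.01461, h_f = 3.64 m ≈ 3.66 m ✓

Q ≈ 0.100 m³/s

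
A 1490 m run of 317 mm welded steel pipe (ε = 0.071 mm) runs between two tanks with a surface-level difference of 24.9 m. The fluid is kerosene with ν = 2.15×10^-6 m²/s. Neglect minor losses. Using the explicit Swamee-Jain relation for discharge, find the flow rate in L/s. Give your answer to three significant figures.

Swamee-Jain (Type II): Q = -0.965·√(gD⁵h_f/L)·ln[ε/(3.7D) + √(3.17ν²L/(gD³h_f))]
√(gD⁵h_f/L) = √(9.81·0.317⁵·24.9/1490) = 0.02291
ε/(3.7D) = 6.05×10^-5; √(3.17ν²L/(gD³h_f)) = 5.30×10^-5
Q = -0.965·0.02291·ln(1.135×10^-4) = 0.2008 m³/s
Check: V = 2.54 m/s, Re = 3.75×10^5, f = 0.01613, h_f = 25.0 m ≈ 24.9 m ✓

Q ≈ 201 L/s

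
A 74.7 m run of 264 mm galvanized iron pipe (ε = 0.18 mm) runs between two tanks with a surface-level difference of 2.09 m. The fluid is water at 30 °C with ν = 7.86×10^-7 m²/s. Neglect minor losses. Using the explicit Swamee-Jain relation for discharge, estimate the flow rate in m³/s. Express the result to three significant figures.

Q ≈ 0.154 m³/s

Swamee-Jain (Type II): Q = -0.965·√(gD⁵h_f/L)·ln[ε/(3.7D) + √(3.17ν²L/(gD³h_f))]
√(gD⁵h_f/L) = √(9.81·0.264⁵·2.09/74.7) = 0.01876
ε/(3.7D) = 1.84×10^-4; √(3.17ν²L/(gD³h_f)) = 1.97×10^-5
Q = -0.965·0.01876·ln(2.040×10^-4) = 0.1538 m³/s
Check: V = 2.81 m/s, Re = 9.44×10^5, f = 0.01845, h_f = 2.10 m ≈ 2.09 m ✓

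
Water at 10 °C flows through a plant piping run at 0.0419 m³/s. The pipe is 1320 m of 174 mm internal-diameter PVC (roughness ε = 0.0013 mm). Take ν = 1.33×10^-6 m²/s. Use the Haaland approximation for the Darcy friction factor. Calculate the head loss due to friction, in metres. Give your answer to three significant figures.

h_f ≈ 18.2 m

V = 4Q/(πD²) = 4·0.0419/(π·0.174²) = 1.762 m/s
Re = VD/ν = 1.762·0.174/1.33×10^-6 = 2.31×10^5 → turbulent
ε/D = 0.0013/174 = 7.47×10^-6
Haaland: f = 0.01513
h_f = f(L/D)V²/(2g) = 0.01513·(1320/0.174)·1.762²/(2·9.81) = 18.16 m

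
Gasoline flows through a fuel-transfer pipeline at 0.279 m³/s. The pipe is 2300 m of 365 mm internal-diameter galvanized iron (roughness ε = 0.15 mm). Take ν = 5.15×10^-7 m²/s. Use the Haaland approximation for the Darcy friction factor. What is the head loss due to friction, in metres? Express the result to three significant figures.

h_f ≈ 37.2 m

V = 4Q/(πD²) = 4·0.279/(π·0.365²) = 2.666 m/s
Re = VD/ν = 2.666·0.365/5.15×10^-7 = 1.89×10^6 → turbulent
ε/D = 0.15/365 = 4.11×10^-4
Haaland: f = 0.01629
h_f = f(L/D)V²/(2g) = 0.01629·(2300/0.365)·2.666²/(2·9.81) = 37.21 m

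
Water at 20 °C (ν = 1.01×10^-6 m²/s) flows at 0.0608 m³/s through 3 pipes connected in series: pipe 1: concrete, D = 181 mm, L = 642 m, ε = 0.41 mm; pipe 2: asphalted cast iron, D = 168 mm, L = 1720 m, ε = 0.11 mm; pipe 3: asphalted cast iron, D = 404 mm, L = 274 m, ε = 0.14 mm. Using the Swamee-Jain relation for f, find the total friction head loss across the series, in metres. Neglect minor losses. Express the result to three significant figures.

Pipe 1: V = 2.363 m/s, Re = 4.23×10^5, ε/D = 0.00227, f = 0.02473, h_1 = f(L/D)V²/2g = 24.97 m
Pipe 2: V = 2.743 m/s, Re = 4.56×10^5, ε/D = 6.55×10^-4, f = 0.01875, h_2 = f(L/D)V²/2g = 73.62 m
Pipe 3: V = 0.4743 m/s, Re = 1.90×10^5, ε/D = 3.47×10^-4, f = 0.01818, h_3 = f(L/D)V²/2g = 0.1414 m
Series → Q common, losses add: H = Σh = 98.73 m

H ≈ 98.7 m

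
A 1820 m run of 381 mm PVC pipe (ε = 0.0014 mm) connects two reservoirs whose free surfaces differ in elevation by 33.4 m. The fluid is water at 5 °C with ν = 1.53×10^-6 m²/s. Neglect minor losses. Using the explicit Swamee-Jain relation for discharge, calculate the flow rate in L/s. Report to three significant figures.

Swamee-Jain (Type II): Q = -0.965·√(gD⁵h_f/L)·ln[ε/(3.7D) + √(3.17ν²L/(gD³h_f))]
√(gD⁵h_f/L) = √(9.81·0.381⁵·33.4/1820) = 0.03802
ε/(3.7D) = 9.93×10^-7; √(3.17ν²L/(gD³h_f)) = 2.73×10^-5
Q = -0.965·0.03802·ln(2.829×10^-5) = 0.3842 m³/s
Check: V = 3.37 m/s, Re = 8.39×10^5, f = 0.01204, h_f = 33.3 m ≈ 33.4 m ✓

Q ≈ 384 L/s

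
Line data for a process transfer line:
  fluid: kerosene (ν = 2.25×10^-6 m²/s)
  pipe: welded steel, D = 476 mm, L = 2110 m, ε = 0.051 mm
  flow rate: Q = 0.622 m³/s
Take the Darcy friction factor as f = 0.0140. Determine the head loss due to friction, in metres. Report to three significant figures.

V = 4Q/(πD²) = 4·0.622/(π·0.476²) = 3.495 m/s
h_f = f(L/D)V²/(2g) = 0.01400·(2110/0.476)·3.495²/(2·9.81) = 38.64 m

h_f ≈ 38.6 m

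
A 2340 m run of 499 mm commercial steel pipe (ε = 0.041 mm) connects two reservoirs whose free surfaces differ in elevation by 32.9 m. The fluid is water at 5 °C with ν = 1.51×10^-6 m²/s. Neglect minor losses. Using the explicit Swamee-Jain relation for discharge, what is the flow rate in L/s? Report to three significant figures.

Swamee-Jain (Type II): Q = -0.965·√(gD⁵h_f/L)·ln[ε/(3.7D) + √(3.17ν²L/(gD³h_f))]
√(gD⁵h_f/L) = √(9.81·0.499⁵·32.9/2340) = 0.06532
ε/(3.7D) = 2.22×10^-5; √(3.17ν²L/(gD³h_f)) = 2.05×10^-5
Q = -0.965·0.06532·ln(4.274×10^-5) = 0.6342 m³/s
Check: V = 3.24 m/s, Re = 1.07×10^6, f = 0.01315, h_f = 33.1 m ≈ 32.9 m ✓

Q ≈ 634 L/s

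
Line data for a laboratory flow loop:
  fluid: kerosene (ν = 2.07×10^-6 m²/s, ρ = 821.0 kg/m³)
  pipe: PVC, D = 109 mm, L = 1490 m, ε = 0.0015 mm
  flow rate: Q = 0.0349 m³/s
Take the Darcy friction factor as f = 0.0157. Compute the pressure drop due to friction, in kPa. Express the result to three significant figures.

V = 4Q/(πD²) = 4·0.0349/(π·0.109²) = 3.740 m/s
h_f = f(L/D)V²/(2g) = 0.01570·(1490/0.109)·3.740²/(2·9.81) = 153.0 m
Δp = ρg·h_f = 821.0·9.81·153.0 = 1232 kPa

Δp ≈ 1230 kPa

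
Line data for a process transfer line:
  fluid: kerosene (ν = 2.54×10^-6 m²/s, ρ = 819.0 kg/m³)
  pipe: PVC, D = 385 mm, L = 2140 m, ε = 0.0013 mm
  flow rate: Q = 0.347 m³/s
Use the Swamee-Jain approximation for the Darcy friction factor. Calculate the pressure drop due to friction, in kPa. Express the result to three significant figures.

Δp ≈ 271 kPa

V = 4Q/(πD²) = 4·0.347/(π·0.385²) = 2.981 m/s
Re = VD/ν = 2.981·0.385/2.54×10^-6 = 4.52×10^5 → turbulent
ε/D = 0.0013/385 = 3.38×10^-6
Swamee-Jain: f = 0.01338
h_f = f(L/D)V²/(2g) = 0.01338·(2140/0.385)·2.981²/(2·9.81) = 33.68 m
Δp = ρg·h_f = 819.0·9.81·33.68 = 270.6 kPa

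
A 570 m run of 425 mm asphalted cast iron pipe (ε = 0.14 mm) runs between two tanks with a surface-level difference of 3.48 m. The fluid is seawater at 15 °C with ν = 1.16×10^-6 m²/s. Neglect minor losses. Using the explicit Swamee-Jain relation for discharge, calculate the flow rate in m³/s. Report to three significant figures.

Q ≈ 0.251 m³/s

Swamee-Jain (Type II): Q = -0.965·√(gD⁵h_f/L)·ln[ε/(3.7D) + √(3.17ν²L/(gD³h_f))]
√(gD⁵h_f/L) = √(9.81·0.425⁵·3.48/570) = 0.02882
ε/(3.7D) = 8.90×10^-5; √(3.17ν²L/(gD³h_f)) = 3.05×10^-5
Q = -0.965·0.02882·ln(1.195×10^-4) = 0.2512 m³/s
Check: V = 1.77 m/s, Re = 6.49×10^5, f = 0.01634, h_f = 3.50 m ≈ 3.48 m ✓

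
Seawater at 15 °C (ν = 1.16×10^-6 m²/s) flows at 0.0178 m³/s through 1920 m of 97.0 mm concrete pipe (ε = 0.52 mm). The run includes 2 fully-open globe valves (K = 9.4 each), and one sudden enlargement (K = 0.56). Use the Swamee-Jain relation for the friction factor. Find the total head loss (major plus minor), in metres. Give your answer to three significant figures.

H_L ≈ 191 m

V = 4Q/(πD²) = 2.409 m/s; V²/2g = 0.2957 m
Re = 2.01×10^5, ε/D = 0.00536 → f = 0.03164 (Swamee-Jain)
Major: h_f = f(L/D)·V²/2g = 0.03164·19794·0.2957 = 185.2 m
Minor: ΣK = 19.4; h_m = ΣK·V²/2g = 5.725 m
Total H_L = 185.2 + 5.725 = 190.9 m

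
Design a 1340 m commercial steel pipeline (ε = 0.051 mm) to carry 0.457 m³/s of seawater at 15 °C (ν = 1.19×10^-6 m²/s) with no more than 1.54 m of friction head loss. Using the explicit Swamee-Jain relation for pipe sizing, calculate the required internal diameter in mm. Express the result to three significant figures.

D ≈ 735 mm

Swamee-Jain (Type III): D = 0.66·[ε^1.25·(LQ²/(gh_f))^4.75 + ν·Q^9.4·(L/(gh_f))^5.2]^0.04
LQ²/(gh_f) = 18.52; L/(gh_f) = 88.70
Term 1 = ε^1.25·(…)^4.75 = 4.53; Term 2 = ν·Q^9.4·(…)^5.2 = 10.2
D = 0.66·(4.53 + 10.2)^0.04 = 0.7349 m = 735 mm
Check: V = 1.08 m/s, Re = 6.65×10^5, f = 0.01361, h_f = 1.47 m ≈ 1.54 m ✓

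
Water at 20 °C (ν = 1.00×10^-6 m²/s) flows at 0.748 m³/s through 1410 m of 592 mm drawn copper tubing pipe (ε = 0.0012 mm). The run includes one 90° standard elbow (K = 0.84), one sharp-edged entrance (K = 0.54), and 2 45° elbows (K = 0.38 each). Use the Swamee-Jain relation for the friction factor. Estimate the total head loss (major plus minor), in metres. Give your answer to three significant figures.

H_L ≈ 10.5 m

V = 4Q/(πD²) = 2.717 m/s; V²/2g = 0.3764 m
Re = 1.61×10^6, ε/D = 2.03×10^-6 → f = 0.01080 (Swamee-Jain)
Major: h_f = f(L/D)·V²/2g = 0.01080·2382·0.3764 = 9.682 m
Minor: ΣK = 2.14; h_m = ΣK·V²/2g = 0.8055 m
Total H_L = 9.682 + 0.8055 = 10.49 m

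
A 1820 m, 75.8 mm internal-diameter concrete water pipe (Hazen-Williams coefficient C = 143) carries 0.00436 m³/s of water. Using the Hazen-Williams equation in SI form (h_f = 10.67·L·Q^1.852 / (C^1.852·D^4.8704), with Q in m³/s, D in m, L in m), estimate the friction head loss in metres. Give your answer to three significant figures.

h_f = 10.67·1820·0.00436^1.852 / (143^1.852·0.0758^4.8704) = 24.06 m

h_f ≈ 24.1 m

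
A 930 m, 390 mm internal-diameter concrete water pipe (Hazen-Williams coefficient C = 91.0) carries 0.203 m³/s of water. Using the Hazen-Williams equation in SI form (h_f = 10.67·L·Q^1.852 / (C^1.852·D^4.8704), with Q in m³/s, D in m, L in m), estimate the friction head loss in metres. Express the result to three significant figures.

h_f = 10.67·930·0.203^1.852 / (91.0^1.852·0.390^4.8704) = 11.96 m

h_f ≈ 12.0 m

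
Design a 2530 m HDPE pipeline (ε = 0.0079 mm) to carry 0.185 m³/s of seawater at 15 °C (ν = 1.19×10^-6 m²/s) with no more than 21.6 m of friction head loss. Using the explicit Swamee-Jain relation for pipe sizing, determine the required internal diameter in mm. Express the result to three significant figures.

D ≈ 341 mm

Swamee-Jain (Type III): D = 0.66·[ε^1.25·(LQ²/(gh_f))^4.75 + ν·Q^9.4·(L/(gh_f))^5.2]^0.04
LQ²/(gh_f) = 0.4086; L/(gh_f) = 11.94
Term 1 = ε^1.25·(…)^4.75 = 5.97×10^-9; Term 2 = ν·Q^9.4·(…)^5.2 = 6.13×10^-8
D = 0.66·(5.97×10^-9 + 6.13×10^-8)^0.04 = 0.3409 m = 341 mm
Check: V = 2.03 m/s, Re = 5.81×10^5, f = 0.01314, h_f = 20.4 m ≈ 21.6 m ✓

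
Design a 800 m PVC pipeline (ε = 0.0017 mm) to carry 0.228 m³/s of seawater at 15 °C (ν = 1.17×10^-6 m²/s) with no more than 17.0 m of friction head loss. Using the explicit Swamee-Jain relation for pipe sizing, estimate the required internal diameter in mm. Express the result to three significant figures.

Swamee-Jain (Type III): D = 0.66·[ε^1.25·(LQ²/(gh_f))^4.75 + ν·Q^9.4·(L/(gh_f))^5.2]^0.04
LQ²/(gh_f) = 0.2494; L/(gh_f) = 4.797
Term 1 = ε^1.25·(…)^4.75 = 8.38×10^-11; Term 2 = ν·Q^9.4·(…)^5.2 = 3.75×10^-9
D = 0.66·(8.38×10^-11 + 3.75×10^-9)^0.04 = 0.3040 m = 304 mm
Check: V = 3.14 m/s, Re = 8.16×10^5, f = 0.01214, h_f = 16.1 m ≈ 17.0 m ✓

D ≈ 304 mm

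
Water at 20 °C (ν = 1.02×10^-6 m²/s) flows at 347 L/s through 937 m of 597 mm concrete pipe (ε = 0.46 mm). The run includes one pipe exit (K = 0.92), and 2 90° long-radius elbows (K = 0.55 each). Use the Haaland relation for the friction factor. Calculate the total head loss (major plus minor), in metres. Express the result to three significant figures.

V = 4Q/(πD²) = 1.240 m/s; V²/2g = 0.07832 m
Re = 7.26×10^5, ε/D = 7.71×10^-4 → f = 0.01892 (Haaland)
Major: h_f = f(L/D)·V²/2g = 0.01892·1570·0.07832 = 2.326 m
Minor: ΣK = 2.02; h_m = ΣK·V²/2g = 0.1582 m
Total H_L = 2.326 + 0.1582 = 2.484 m

H_L ≈ 2.48 m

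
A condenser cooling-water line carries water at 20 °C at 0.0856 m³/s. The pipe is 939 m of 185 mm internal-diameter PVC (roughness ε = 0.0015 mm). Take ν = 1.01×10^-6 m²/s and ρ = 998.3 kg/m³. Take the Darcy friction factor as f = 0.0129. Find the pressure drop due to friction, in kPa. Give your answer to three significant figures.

Δp ≈ 331 kPa

V = 4Q/(πD²) = 4·0.0856/(π·0.185²) = 3.184 m/s
h_f = f(L/D)V²/(2g) = 0.01290·(939/0.185)·3.184²/(2·9.81) = 33.84 m
Δp = ρg·h_f = 998.3·9.81·33.84 = 331.4 kPa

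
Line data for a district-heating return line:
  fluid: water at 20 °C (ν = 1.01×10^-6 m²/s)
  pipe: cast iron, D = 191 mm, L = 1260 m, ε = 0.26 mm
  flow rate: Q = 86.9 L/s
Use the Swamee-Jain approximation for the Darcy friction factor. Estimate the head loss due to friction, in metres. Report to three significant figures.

V = 4Q/(πD²) = 4·0.0869/(π·0.191²) = 3.033 m/s
Re = VD/ν = 3.033·0.191/1.01×10^-6 = 5.74×10^5 → turbulent
ε/D = 0.26/191 = 0.00136
Swamee-Jain: f = 0.02173
h_f = f(L/D)V²/(2g) = 0.02173·(1260/0.191)·3.033²/(2·9.81) = 67.21 m

h_f ≈ 67.2 m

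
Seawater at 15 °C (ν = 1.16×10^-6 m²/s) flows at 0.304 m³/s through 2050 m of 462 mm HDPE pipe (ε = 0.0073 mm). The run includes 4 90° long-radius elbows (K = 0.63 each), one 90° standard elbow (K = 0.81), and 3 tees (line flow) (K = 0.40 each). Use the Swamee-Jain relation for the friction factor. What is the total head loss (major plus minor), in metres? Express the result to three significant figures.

V = 4Q/(πD²) = 1.813 m/s; V²/2g = 0.1676 m
Re = 7.22×10^5, ε/D = 1.58×10^-5 → f = 0.01258 (Swamee-Jain)
Major: h_f = f(L/D)·V²/2g = 0.01258·4437·0.1676 = 9.359 m
Minor: ΣK = 4.53; h_m = ΣK·V²/2g = 0.7593 m
Total H_L = 9.359 + 0.7593 = 10.12 m

H_L ≈ 10.1 m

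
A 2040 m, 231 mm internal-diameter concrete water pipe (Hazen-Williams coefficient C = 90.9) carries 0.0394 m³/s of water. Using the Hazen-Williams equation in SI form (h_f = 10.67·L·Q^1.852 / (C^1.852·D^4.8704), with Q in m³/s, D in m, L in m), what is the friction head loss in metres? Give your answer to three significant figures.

h_f ≈ 16.2 m

h_f = 10.67·2040·0.0394^1.852 / (90.9^1.852·0.231^4.8704) = 16.18 m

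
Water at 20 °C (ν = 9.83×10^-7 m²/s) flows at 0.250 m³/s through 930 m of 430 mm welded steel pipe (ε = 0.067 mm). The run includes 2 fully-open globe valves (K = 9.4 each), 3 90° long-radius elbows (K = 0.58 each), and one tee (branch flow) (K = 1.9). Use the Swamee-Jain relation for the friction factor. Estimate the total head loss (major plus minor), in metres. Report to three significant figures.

V = 4Q/(πD²) = 1.722 m/s; V²/2g = 0.1511 m
Re = 7.53×10^5, ε/D = 1.56×10^-4 → f = 0.01455 (Swamee-Jain)
Major: h_f = f(L/D)·V²/2g = 0.01455·2163·0.1511 = 4.754 m
Minor: ΣK = 22.4; h_m = ΣK·V²/2g = 3.390 m
Total H_L = 4.754 + 3.390 = 8.143 m

H_L ≈ 8.14 m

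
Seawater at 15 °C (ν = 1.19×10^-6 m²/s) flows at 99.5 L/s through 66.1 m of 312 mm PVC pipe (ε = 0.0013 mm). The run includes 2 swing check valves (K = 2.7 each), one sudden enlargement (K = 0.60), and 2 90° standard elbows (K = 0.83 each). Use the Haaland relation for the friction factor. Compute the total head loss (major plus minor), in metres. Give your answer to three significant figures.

V = 4Q/(πD²) = 1.301 m/s; V²/2g = 0.08633 m
Re = 3.41×10^5, ε/D = 4.17×10^-6 → f = 0.01404 (Haaland)
Major: h_f = f(L/D)·V²/2g = 0.01404·211.9·0.08633 = 0.2568 m
Minor: ΣK = 7.66; h_m = ΣK·V²/2g = 0.6613 m
Total H_L = 0.2568 + 0.6613 = 0.9180 m

H_L ≈ 0.918 m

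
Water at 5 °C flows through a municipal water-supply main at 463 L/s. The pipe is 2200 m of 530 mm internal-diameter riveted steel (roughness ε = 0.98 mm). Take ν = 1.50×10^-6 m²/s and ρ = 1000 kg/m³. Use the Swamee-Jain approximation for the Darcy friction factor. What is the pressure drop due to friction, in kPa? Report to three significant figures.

Δp ≈ 213 kPa

V = 4Q/(πD²) = 4·0.463/(π·0.530²) = 2.099 m/s
Re = VD/ν = 2.099·0.530/1.50×10^-6 = 7.42×10^5 → turbulent
ε/D = 0.98/530 = 0.00185
Swamee-Jain: f = 0.02329
h_f = f(L/D)V²/(2g) = 0.02329·(2200/0.530)·2.099²/(2·9.81) = 21.71 m
Δp = ρg·h_f = 1000·9.81·21.71 = 212.9 kPa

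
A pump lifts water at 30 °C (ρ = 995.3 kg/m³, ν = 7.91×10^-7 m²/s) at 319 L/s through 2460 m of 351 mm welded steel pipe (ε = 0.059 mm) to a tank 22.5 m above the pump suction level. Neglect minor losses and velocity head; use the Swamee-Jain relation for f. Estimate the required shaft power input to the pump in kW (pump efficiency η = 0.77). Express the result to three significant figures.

P_shaft ≈ 313 kW

V = 4Q/(πD²) = 3.297 m/s; Re = 1.46×10^6; ε/D = 1.68×10^-4; f = 0.01410
h_f = f(L/D)V²/2g = 54.76 m
Total head H = z + h_f = 22.5 + 54.76 = 77.26 m
P_hyd = ρgQH = 995.3·9.81·0.319·77.26 = 240.6 kW
P_shaft = P_hyd/η = 240.6/0.77 = 312.5 kW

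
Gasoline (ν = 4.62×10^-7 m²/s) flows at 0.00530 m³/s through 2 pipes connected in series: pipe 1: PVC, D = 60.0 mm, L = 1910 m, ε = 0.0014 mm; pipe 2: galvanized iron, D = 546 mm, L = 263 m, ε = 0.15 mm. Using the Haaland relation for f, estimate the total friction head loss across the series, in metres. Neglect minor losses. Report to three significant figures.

Pipe 1: V = 1.874 m/s, Re = 2.43×10^5, ε/D = 2.33×10^-5, f = 0.01509, h_1 = f(L/D)V²/2g = 86.03 m
Pipe 2: V = 0.02264 m/s, Re = 2.68×10^4, ε/D = 2.75×10^-4, f = 0.02454, h_2 = f(L/D)V²/2g = 3.087×10^-4 m
Series → Q common, losses add: H = Σh = 86.03 m

H ≈ 86.0 m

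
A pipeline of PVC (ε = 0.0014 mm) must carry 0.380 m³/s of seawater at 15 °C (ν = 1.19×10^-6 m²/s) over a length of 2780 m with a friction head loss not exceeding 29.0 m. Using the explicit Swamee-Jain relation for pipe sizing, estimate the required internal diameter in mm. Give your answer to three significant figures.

Swamee-Jain (Type III): D = 0.66·[ε^1.25·(LQ²/(gh_f))^4.75 + ν·Q^9.4·(L/(gh_f))^5.2]^0.04
LQ²/(gh_f) = 1.411; L/(gh_f) = 9.772
Term 1 = ε^1.25·(…)^4.75 = 2.47×10^-7; Term 2 = ν·Q^9.4·(…)^5.2 = 1.88×10^-5
D = 0.66·(2.47×10^-7 + 1.88×10^-5)^0.04 = 0.4273 m = 427 mm
Check: V = 2.65 m/s, Re = 9.52×10^5, f = 0.01178, h_f = 27.4 m ≈ 29.0 m ✓

D ≈ 427 mm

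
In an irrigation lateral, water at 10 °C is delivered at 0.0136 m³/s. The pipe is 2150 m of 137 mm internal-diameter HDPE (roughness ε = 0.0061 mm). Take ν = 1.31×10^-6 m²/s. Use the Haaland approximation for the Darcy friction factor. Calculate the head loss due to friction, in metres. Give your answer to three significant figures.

V = 4Q/(πD²) = 4·0.0136/(π·0.137²) = 0.9226 m/s
Re = VD/ν = 0.9226·0.137/1.31×10^-6 = 9.65×10^4 → turbulent
ε/D = 0.0061/137 = 4.45×10^-5
Haaland: f = 0.01814
h_f = f(L/D)V²/(2g) = 0.01814·(2150/0.137)·0.9226²/(2·9.81) = 12.35 m

h_f ≈ 12.3 m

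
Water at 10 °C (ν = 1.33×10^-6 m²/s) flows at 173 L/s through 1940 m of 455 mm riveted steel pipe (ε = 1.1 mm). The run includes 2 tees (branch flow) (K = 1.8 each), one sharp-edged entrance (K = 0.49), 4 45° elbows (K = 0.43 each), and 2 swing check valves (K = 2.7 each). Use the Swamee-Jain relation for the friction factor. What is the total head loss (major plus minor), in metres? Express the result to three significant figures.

H_L ≈ 6.85 m

V = 4Q/(πD²) = 1.064 m/s; V²/2g = 0.05770 m
Re = 3.64×10^5, ε/D = 0.00242 → f = 0.02522 (Swamee-Jain)
Major: h_f = f(L/D)·V²/2g = 0.02522·4264·0.05770 = 6.204 m
Minor: ΣK = 11.2; h_m = ΣK·V²/2g = 0.6468 m
Total H_L = 6.204 + 0.6468 = 6.850 m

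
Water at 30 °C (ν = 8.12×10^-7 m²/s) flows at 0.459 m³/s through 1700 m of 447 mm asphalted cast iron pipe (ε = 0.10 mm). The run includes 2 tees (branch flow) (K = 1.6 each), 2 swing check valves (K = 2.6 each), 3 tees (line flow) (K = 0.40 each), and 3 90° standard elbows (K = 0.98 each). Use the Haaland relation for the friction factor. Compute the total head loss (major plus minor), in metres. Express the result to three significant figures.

V = 4Q/(πD²) = 2.925 m/s; V²/2g = 0.4360 m
Re = 1.61×10^6, ε/D = 2.24×10^-4 → f = 0.01458 (Haaland)
Major: h_f = f(L/D)·V²/2g = 0.01458·3803·0.4360 = 24.18 m
Minor: ΣK = 12.5; h_m = ΣK·V²/2g = 5.468 m
Total H_L = 24.18 + 5.468 = 29.64 m

H_L ≈ 29.6 m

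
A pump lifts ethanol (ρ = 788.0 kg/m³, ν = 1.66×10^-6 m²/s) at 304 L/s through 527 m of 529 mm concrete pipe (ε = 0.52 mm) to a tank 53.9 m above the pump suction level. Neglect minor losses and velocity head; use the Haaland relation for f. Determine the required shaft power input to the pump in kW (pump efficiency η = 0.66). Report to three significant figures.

V = 4Q/(πD²) = 1.383 m/s; Re = 4.41×10^5; ε/D = 9.83×10^-4; f = 0.02019
h_f = f(L/D)V²/2g = 1.961 m
Total head H = z + h_f = 53.9 + 1.961 = 55.86 m
P_hyd = ρgQH = 788.0·9.81·0.304·55.86 = 131.3 kW
P_shaft = P_hyd/η = 131.3/0.66 = 198.9 kW

P_shaft ≈ 199 kW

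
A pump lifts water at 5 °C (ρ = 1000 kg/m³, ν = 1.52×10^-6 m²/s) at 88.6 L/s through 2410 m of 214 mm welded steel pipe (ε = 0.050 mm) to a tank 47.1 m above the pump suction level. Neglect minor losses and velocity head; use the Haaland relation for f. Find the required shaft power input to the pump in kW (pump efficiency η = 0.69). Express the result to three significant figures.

P_shaft ≈ 130 kW

V = 4Q/(πD²) = 2.463 m/s; Re = 3.47×10^5; ε/D = 2.34×10^-4; f = 0.01609
h_f = f(L/D)V²/2g = 56.03 m
Total head H = z + h_f = 47.1 + 56.03 = 103.1 m
P_hyd = ρgQH = 1000·9.81·0.0886·103.1 = 89.64 kW
P_shaft = P_hyd/η = 89.64/0.69 = 129.9 kW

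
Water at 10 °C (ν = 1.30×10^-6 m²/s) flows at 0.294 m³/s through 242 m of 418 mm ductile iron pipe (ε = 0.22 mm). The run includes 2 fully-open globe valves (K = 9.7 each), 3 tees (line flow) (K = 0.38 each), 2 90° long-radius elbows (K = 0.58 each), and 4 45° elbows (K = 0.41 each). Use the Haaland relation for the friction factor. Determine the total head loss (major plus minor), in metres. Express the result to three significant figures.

H_L ≈ 7.83 m

V = 4Q/(πD²) = 2.142 m/s; V²/2g = 0.2339 m
Re = 6.89×10^5, ε/D = 5.26×10^-4 → f = 0.01753 (Haaland)
Major: h_f = f(L/D)·V²/2g = 0.01753·578.9·0.2339 = 2.374 m
Minor: ΣK = 23.3; h_m = ΣK·V²/2g = 5.460 m
Total H_L = 2.374 + 5.460 = 7.835 m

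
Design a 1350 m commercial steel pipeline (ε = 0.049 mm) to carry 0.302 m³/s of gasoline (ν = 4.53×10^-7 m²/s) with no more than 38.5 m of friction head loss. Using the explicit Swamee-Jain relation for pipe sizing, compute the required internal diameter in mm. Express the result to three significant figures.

D ≈ 327 mm

Swamee-Jain (Type III): D = 0.66·[ε^1.25·(LQ²/(gh_f))^4.75 + ν·Q^9.4·(L/(gh_f))^5.2]^0.04
LQ²/(gh_f) = 0.3260; L/(gh_f) = 3.574
Term 1 = ε^1.25·(…)^4.75 = 2.00×10^-8; Term 2 = ν·Q^9.4·(…)^5.2 = 4.41×10^-9
D = 0.66·(2.00×10^-8 + 4.41×10^-9)^0.04 = 0.3274 m = 327 mm
Check: V = 3.59 m/s, Re = 2.59×10^6, f = 0.01352, h_f = 36.6 m ≈ 38.5 m ✓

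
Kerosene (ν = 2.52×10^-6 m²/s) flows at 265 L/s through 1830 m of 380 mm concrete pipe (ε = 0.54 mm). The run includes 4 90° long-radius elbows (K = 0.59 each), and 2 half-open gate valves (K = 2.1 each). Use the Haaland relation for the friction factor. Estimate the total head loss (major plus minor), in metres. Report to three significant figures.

H_L ≈ 31.4 m

V = 4Q/(πD²) = 2.337 m/s; V²/2g = 0.2783 m
Re = 3.52×10^5, ε/D = 0.00142 → f = 0.02205 (Haaland)
Major: h_f = f(L/D)·V²/2g = 0.02205·4816·0.2783 = 29.54 m
Minor: ΣK = 6.56; h_m = ΣK·V²/2g = 1.826 m
Total H_L = 29.54 + 1.826 = 31.37 m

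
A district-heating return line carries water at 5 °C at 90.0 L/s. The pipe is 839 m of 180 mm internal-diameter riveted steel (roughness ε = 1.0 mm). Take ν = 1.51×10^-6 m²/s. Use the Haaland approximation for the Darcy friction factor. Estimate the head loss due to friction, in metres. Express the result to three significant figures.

V = 4Q/(πD²) = 4·0.0900/(π·0.180²) = 3.537 m/s
Re = VD/ν = 3.537·0.180/1.51×10^-6 = 4.22×10^5 → turbulent
ε/D = 1.0/180 = 0.00556
Haaland: f = 0.03162
h_f = f(L/D)V²/(2g) = 0.03162·(839/0.180)·3.537²/(2·9.81) = 93.95 m

h_f ≈ 94.0 m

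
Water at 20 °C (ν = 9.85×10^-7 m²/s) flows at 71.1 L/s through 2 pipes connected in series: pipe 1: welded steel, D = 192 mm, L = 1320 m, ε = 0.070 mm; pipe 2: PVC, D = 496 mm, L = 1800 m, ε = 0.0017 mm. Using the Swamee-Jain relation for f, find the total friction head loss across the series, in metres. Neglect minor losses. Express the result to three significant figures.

H ≈ 36.1 m

Pipe 1: V = 2.456 m/s, Re = 4.79×10^5, ε/D = 3.65×10^-4, f = 0.01691, h_1 = f(L/D)V²/2g = 35.73 m
Pipe 2: V = 0.3680 m/s, Re = 1.85×10^5, ε/D = 3.43×10^-6, f = 0.01580, h_2 = f(L/D)V²/2g = 0.3956 m
Series → Q common, losses add: H = Σh = 36.13 m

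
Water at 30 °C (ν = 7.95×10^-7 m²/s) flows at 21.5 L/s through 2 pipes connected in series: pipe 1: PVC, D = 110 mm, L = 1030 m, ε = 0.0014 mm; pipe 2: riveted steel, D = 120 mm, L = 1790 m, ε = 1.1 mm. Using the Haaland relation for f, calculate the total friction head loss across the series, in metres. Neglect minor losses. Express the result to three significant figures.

H ≈ 137 m

Pipe 1: V = 2.262 m/s, Re = 3.13×10^5, ε/D = 1.27×10^-5, f = 0.01434, h_1 = f(L/D)V²/2g = 35.02 m
Pipe 2: V = 1.901 m/s, Re = 2.87×10^5, ε/D = 0.00917, f = 0.03709, h_2 = f(L/D)V²/2g = 101.9 m
Series → Q common, losses add: H = Σh = 136.9 m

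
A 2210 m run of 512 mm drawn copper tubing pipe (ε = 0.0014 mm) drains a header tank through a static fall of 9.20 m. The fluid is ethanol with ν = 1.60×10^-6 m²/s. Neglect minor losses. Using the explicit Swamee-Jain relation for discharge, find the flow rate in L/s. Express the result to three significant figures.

Swamee-Jain (Type II): Q = -0.965·√(gD⁵h_f/L)·ln[ε/(3.7D) + √(3.17ν²L/(gD³h_f))]
√(gD⁵h_f/L) = √(9.81·0.512⁵·9.20/2210) = 0.03791
ε/(3.7D) = 7.39×10^-7; √(3.17ν²L/(gD³h_f)) = 3.85×10^-5
Q = -0.965·0.03791·ln(3.922×10^-5) = 0.3711 m³/s
Check: V = 1.80 m/s, Re = 5.77×10^5, f = 0.01281, h_f = 9.16 m ≈ 9.20 m ✓

Q ≈ 371 L/s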